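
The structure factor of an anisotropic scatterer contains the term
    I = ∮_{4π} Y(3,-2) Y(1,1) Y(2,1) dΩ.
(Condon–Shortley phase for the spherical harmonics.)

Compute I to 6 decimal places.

m-sum 0 ✓  L=6 even ✓  2≤2≤4 ✓
Π(2lᵢ+1) = 7×3×5 = 105
triangle coeff Δ(3,1,2) = 1/105
Σ_t [1,1]: t=1:−1/4 = -1/4
(3j)²=3/35 [(3 1 2; 0 0 0)], sign=-1
Σ_t [2,2]: t=2:+1/12 = 1/12
(3j)²=2/21 [(3 1 2; -2 1 1)], sign=-1
⇒ 4πI² = 6/7
I = (+1)√(6/7/(4π)) = 0.26116903

0.261169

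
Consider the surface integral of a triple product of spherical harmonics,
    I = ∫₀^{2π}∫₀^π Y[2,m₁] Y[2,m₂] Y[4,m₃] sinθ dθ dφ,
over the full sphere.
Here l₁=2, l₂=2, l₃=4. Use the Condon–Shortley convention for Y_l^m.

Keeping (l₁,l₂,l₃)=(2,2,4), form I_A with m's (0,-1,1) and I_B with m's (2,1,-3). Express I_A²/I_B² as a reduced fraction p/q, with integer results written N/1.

Same 2,2,4: normalisation and zero-m 3j drop out of the ratio.
A: Δ: 0! 4! 4! / 9! → 1/630; sum: t=0:+1/24 = 1/24; 3j²(2 2 4; 0 -1 1) = Δ·Π!·Σ² = 1/21  (sign -1)
B: Δ: 0! 4! 4! / 9! → 1/630; sum: t=0:+1/144 = 1/144; 3j²(2 2 4; 2 1 -3) = Δ·Π!·Σ² = 1/18  (sign -1)
I_A²/I_B² = (1/21)/(1/18) = 6/7

6/7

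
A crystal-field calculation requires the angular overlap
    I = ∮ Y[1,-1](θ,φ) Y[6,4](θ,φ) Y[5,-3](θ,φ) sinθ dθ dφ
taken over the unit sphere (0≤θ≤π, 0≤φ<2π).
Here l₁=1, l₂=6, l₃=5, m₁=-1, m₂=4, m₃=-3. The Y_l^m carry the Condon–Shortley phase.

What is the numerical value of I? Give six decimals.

0.274090

m-sum 0 ✓  L=12 even ✓  5≤5≤7 ✓
Π(2lᵢ+1) = 3×13×11 = 429
triangle coeff Δ(1,6,5) = 1/858
Σ_t [1,1]: t=1:−1/14400 = -1/14400
(3j)²=6/143 [(1 6 5; 0 0 0)], sign=+1
Σ_t [2,2]: t=2:+1/161280 = 1/161280
(3j)²=15/286 [(1 6 5; -1 4 -3)], sign=+1
⇒ 4πI² = 135/143
I = (+1)√(135/143/(4π)) = 0.27409047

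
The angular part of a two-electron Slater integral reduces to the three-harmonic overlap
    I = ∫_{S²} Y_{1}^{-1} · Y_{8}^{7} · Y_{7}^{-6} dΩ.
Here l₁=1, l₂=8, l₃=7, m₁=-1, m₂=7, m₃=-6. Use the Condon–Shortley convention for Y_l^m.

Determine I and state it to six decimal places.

Checks pass: Σm=0; 16 even; l₃=7∈[7,9].
(2·1+1)(2·8+1)(2·7+1) = 765
Δ: 2! 0! 14! / 17! → 1/2040
sum: t=1:−1/25401600 = -1/25401600
3j²(1 8 7; 0 0 0) = Δ·Π!·Σ² = 8/255  (sign +1)
sum: t=2:+1/12454041600 = 1/12454041600
3j²(1 8 7; -1 7 -6) = Δ·Π!·Σ² = 7/136  (sign -1)
combine: 4πI² = 765·8/255·7/136 = 21/17
take √, sign -1: I = -0.31353083

-0.313531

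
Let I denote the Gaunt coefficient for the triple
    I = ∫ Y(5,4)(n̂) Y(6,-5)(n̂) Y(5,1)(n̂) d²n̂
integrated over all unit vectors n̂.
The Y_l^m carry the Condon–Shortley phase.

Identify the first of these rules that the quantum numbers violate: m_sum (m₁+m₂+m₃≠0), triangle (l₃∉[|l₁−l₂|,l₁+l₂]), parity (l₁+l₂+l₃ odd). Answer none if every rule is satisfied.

m₁+m₂+m₃ = 4 − 5 + 1 = 0  ✓
triangle: |5−6|=1 ≤ l₃=5 ≤ 5+6=11  ✓
parity: l₁+l₂+l₃ = 16 is even  ✓

none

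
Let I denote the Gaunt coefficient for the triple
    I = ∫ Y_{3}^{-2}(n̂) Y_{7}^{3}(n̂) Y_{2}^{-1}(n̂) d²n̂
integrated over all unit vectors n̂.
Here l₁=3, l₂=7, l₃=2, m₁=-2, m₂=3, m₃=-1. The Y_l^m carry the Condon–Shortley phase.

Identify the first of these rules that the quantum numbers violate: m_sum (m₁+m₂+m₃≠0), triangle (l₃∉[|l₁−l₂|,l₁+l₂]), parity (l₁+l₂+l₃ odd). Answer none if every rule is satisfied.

triangle

m₁+m₂+m₃ = -2 + 3 − 1 = 0  ✓
triangle: |3−7|=4 ≤ l₃=2 ≤ 3+7=10  ✗
parity: l₁+l₂+l₃ = 12 is even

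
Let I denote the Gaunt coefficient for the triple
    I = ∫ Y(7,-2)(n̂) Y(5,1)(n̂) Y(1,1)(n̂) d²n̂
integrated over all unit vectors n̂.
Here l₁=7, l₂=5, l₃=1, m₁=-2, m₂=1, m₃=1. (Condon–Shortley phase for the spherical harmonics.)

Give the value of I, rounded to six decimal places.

0.000000

triangle: need 2≤l₃≤12, have 1; I=0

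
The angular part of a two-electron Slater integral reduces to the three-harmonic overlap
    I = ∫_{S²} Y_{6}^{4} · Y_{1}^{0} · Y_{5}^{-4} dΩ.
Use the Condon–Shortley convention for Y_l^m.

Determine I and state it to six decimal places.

0.182727

Rules hold: Σm=0, L=12 even, 5≤5≤7.
N = 13·3·11 = 429
Δ = 2!·10!·0!/13! = 1/858
Racah Σ t=1..1: t=1:−1/14400 = -1/14400
⇒ 3j(6 1 5; 0 0 0)² = 6/143, sgn +1
Racah Σ t=1..1: t=1:−1/362880 = -1/362880
⇒ 3j(6 1 5; 4 0 -4)² = 10/429, sgn +1
4πI² = N·(3j₀)²·(3jₘ)² = 60/143
I = +1·√(0.41958/4π) = 0.18272698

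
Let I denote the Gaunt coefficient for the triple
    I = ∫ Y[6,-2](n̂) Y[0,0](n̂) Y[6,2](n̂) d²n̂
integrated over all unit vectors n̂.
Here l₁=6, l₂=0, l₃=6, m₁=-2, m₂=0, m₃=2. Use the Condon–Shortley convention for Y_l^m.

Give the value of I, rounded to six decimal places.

m-sum 0 ✓  L=12 even ✓  6≤6≤6 ✓
Π(2lᵢ+1) = 13×1×13 = 169
triangle coeff Δ(6,0,6) = 1/13
Σ_t [0,0]: t=0:+1/518400 = 1/518400
(3j)²=1/13 [(6 0 6; 0 0 0)], sign=+1
Σ_t [0,0]: t=0:+1/967680 = 1/967680
(3j)²=1/13 [(6 0 6; -2 0 2)], sign=+1
⇒ 4πI² = 1/1
I = (+1)√(1/1/(4π)) = 0.28209479

0.282095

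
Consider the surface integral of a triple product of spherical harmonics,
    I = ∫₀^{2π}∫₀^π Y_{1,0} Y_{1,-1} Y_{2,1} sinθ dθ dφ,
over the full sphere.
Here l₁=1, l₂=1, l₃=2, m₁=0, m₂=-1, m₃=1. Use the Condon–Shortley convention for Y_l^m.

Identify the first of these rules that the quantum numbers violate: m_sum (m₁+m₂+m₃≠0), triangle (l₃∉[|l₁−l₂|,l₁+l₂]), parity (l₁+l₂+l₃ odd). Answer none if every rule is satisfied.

none

m₁+m₂+m₃ = 0 − 1 + 1 = 0  ✓
triangle: |1−1|=0 ≤ l₃=2 ≤ 1+1=2  ✓
parity: l₁+l₂+l₃ = 4 is even  ✓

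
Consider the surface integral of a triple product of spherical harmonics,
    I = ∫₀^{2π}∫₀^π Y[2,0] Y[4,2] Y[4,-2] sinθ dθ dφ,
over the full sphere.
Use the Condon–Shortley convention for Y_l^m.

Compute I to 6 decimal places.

m-sum 0 ✓  L=10 even ✓  2≤4≤6 ✓
Π(2lᵢ+1) = 5×9×9 = 405
triangle coeff Δ(2,4,4) = 1/13860
Σ_t [0,2]: t=0:+1/192 t=1:−1/36 t=2:+1/192 = -5/288
(3j)²=20/693 [(2 4 4; 0 0 0)], sign=-1
Σ_t [0,2]: t=0:+1/2880 t=1:−1/120 t=2:+1/192 = -1/360
(3j)²=16/3465 [(2 4 4; 0 2 -2)], sign=-1
⇒ 4πI² = 320/5929
I = (+1)√(320/5929/(4π)) = 0.06553591

0.065536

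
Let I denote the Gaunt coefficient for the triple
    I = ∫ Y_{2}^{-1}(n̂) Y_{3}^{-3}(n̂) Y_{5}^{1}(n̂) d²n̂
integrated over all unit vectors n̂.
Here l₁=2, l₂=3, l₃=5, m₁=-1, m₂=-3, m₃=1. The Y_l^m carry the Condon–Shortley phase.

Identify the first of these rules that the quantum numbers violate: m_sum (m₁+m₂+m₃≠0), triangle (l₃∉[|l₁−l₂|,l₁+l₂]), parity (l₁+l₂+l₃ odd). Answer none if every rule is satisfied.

m_sum

Σmᵢ = -3  ✗
l₃∈[|l₁−l₂|,l₁+l₂]=[1,5], have l₃=5
Σlᵢ = 10 ⇒ even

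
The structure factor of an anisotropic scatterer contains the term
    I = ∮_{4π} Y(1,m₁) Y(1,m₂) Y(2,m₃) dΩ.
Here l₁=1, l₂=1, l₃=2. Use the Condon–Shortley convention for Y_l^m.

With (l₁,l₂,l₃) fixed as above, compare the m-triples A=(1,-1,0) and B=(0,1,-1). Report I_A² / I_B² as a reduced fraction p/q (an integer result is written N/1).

1/3

l's match ⇒ only the (l;m) 3-j factors differ between A and B.
A: triangle coeff Δ(1,1,2) = 1/30; Σ_t [0,0]: t=0:+1/4 = 1/4; (3j)²=1/30 [(1 1 2; 1 -1 0)], sign=+1
B: triangle coeff Δ(1,1,2) = 1/30; Σ_t [0,0]: t=0:+1/2 = 1/2; (3j)²=1/10 [(1 1 2; 0 1 -1)], sign=-1
I_A²/I_B² = (1/30)/(1/10) = 1/3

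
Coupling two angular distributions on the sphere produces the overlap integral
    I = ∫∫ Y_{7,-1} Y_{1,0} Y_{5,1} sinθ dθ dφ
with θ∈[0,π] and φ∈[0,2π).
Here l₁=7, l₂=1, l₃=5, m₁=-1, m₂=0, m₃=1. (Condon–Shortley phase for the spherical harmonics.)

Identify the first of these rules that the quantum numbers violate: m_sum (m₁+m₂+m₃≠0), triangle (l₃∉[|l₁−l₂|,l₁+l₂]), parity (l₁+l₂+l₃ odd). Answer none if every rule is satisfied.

triangle

azimuthal sum: -1 + 0 + 1 = 0  ✓
6 ≤ 5 ≤ 8 (triangle on l)  ✗
L = 7 + 1 + 5 = 13 (odd)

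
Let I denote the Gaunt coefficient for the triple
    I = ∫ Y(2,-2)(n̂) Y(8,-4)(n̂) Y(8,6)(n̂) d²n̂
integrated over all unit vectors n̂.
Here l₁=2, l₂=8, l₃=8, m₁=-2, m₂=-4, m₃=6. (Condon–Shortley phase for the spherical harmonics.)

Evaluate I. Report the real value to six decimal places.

-0.126680

Rules hold: Σm=0, L=18 even, 6≤8≤10.
N = 5·17·17 = 1445
Δ = 2!·2!·14!/19! = 1/348840
Racah Σ t=0..2: t=0:+1/116121600 t=1:−1/25401600 t=2:+1/116121600 = -1/45158400
⇒ 3j(2 8 8; 0 0 0)² = 24/1615, sgn -1
Racah Σ t=2..2: t=2:+1/3832012800 = 1/3832012800
⇒ 3j(2 8 8; -2 -4 6)² = 91/9690, sgn +1
4πI² = N·(3j₀)²·(3jₘ)² = 364/1805
I = -1·√(0.201662/4π) = -0.12667974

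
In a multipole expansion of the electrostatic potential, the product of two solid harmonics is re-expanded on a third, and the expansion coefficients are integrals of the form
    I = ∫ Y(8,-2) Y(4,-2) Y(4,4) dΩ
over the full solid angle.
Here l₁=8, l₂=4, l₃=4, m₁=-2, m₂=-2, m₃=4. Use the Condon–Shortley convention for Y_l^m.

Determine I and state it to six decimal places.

Checks pass: Σm=0; 16 even; l₃=4∈[4,12].
(2·8+1)(2·4+1)(2·4+1) = 1377
Δ: 8! 8! 0! / 17! → 1/218790
sum: t=4:+1/331776 = 1/331776
3j²(8 4 4; 0 0 0) = Δ·Π!·Σ² = 490/21879  (sign +1)
sum: t=2:+1/58060800 = 1/58060800
3j²(8 4 4; -2 -2 4) = Δ·Π!·Σ² = 1/4862  (sign +1)
combine: 4πI² = 1377·490/21879·1/4862 = 2205/347633
take √, sign +1: I = 0.02246668

0.022467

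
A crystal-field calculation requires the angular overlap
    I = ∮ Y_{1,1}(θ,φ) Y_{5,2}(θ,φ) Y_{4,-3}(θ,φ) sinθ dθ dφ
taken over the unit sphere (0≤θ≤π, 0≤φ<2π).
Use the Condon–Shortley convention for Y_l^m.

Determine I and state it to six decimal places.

0.085055

m-sum 0 ✓  L=10 even ✓  4≤4≤6 ✓
Π(2lᵢ+1) = 3×11×9 = 297
triangle coeff Δ(1,5,4) = 1/495
Σ_t [1,1]: t=1:−1/576 = -1/576
(3j)²=5/99 [(1 5 4; 0 0 0)], sign=-1
Σ_t [0,0]: t=0:+1/10080 = 1/10080
(3j)²=1/165 [(1 5 4; 1 2 -3)], sign=-1
⇒ 4πI² = 1/11
I = (+1)√(1/11/(4π)) = 0.08505478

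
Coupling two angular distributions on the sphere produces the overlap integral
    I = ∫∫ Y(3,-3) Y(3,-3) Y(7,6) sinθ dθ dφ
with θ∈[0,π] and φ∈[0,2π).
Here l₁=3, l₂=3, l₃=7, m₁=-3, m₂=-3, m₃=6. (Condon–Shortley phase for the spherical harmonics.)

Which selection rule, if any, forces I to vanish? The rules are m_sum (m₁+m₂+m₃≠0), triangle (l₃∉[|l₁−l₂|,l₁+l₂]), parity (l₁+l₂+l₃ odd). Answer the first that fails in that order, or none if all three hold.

triangle

Σmᵢ = 0  ✓
l₃∈[|l₁−l₂|,l₁+l₂]=[0,6], have l₃=7  ✗
Σlᵢ = 13 ⇒ odd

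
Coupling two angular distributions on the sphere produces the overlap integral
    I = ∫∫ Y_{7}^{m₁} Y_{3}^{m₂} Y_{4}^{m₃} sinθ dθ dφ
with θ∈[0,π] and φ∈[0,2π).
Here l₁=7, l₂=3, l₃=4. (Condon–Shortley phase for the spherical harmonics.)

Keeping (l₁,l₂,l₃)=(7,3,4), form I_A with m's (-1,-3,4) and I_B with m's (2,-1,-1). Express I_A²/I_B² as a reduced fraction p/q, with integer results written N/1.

Same 7,3,4: normalisation and zero-m 3j drop out of the ratio.
A: Δ: 6! 8! 0! / 15! → 1/45045; sum: t=0:+1/29030400 = 1/29030400; 3j²(7 3 4; -1 -3 4) = Δ·Π!·Σ² = 1/45045  (sign +1)
B: Δ: 6! 8! 0! / 15! → 1/45045; sum: t=2:+1/34560 = 1/34560; 3j²(7 3 4; 2 -1 -1) = Δ·Π!·Σ² = 4/143  (sign -1)
I_A²/I_B² = (1/45045)/(4/143) = 1/1260

1/1260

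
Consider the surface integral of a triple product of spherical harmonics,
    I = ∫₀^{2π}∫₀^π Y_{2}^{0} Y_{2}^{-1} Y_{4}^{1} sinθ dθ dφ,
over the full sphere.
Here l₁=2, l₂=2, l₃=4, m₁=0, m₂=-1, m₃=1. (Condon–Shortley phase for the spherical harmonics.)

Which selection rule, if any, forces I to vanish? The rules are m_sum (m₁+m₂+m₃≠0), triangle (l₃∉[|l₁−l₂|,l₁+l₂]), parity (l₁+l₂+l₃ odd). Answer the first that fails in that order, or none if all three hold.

azimuthal sum: 0 − 1 + 1 = 0  ✓
0 ≤ 4 ≤ 4 (triangle on l)  ✓
L = 2 + 2 + 4 = 8 (even)  ✓

none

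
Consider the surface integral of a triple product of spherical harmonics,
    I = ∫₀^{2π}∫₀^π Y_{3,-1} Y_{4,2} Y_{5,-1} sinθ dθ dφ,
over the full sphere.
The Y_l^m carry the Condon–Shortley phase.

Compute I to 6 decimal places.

m-sum 0 ✓  L=12 even ✓  1≤5≤7 ✓
Π(2lᵢ+1) = 7×9×11 = 693
triangle coeff Δ(3,4,5) = 1/180180
Σ_t [0,2]: t=0:+1/576 t=1:−1/144 t=2:+1/576 = -1/288
(3j)²=20/1001 [(3 4 5; 0 0 0)], sign=+1
Σ_t [0,2]: t=0:+1/34560 t=1:−1/720 t=2:+1/384 = 43/34560
(3j)²=1849/180180 [(3 4 5; -1 2 -1)], sign=+1
⇒ 4πI² = 1849/13013
I = (+1)√(1849/13013/(4π)) = 0.10633465

0.106335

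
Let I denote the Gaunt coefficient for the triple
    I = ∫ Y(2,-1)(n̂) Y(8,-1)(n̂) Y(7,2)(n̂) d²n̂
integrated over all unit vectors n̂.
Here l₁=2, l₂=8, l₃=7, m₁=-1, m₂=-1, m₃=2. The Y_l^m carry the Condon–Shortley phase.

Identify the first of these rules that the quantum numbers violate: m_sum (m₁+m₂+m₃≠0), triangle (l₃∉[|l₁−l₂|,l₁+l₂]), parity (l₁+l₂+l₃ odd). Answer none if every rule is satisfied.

parity

azimuthal sum: -1 − 1 + 2 = 0  ✓
6 ≤ 7 ≤ 10 (triangle on l)  ✓
L = 2 + 8 + 7 = 17 (odd)  ✗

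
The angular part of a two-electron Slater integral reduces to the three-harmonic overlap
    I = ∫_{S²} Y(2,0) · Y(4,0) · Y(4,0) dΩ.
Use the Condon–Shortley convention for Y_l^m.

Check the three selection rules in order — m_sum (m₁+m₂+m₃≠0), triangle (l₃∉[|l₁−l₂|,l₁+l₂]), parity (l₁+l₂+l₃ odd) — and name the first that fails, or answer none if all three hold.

Σmᵢ = 0  ✓
l₃∈[|l₁−l₂|,l₁+l₂]=[2,6], have l₃=4  ✓
Σlᵢ = 10 ⇒ even  ✓

none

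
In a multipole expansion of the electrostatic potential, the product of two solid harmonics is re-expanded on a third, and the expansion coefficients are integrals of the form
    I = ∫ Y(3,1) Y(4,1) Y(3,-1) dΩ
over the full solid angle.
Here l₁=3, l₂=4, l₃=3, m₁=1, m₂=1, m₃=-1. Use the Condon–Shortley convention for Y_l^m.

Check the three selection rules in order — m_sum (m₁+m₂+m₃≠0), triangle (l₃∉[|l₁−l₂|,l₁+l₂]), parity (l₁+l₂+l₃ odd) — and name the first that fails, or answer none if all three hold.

m₁+m₂+m₃ = 1 + 1 − 1 = 1  ✗
triangle: |3−4|=1 ≤ l₃=3 ≤ 3+4=7
parity: l₁+l₂+l₃ = 10 is even

m_sum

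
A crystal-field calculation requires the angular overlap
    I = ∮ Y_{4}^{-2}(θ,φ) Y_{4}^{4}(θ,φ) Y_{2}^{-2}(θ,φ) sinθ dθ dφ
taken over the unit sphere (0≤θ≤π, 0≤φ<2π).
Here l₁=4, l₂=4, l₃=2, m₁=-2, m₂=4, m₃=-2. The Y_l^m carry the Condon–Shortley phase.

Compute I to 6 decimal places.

Checks pass: Σm=0; 10 even; l₃=2∈[0,8].
(2·4+1)(2·4+1)(2·2+1) = 405
Δ: 6! 2! 2! / 11! → 1/13860
sum: t=2:+1/192 t=3:−1/36 t=4:+1/192 = -5/288
3j²(4 4 2; 0 0 0) = Δ·Π!·Σ² = 20/693  (sign -1)
sum: t=6:+1/2880 = 1/2880
3j²(4 4 2; -2 4 -2) = Δ·Π!·Σ² = 2/165  (sign +1)
combine: 4πI² = 405·20/693·2/165 = 120/847
take √, sign -1: I = -0.10618031

-0.106180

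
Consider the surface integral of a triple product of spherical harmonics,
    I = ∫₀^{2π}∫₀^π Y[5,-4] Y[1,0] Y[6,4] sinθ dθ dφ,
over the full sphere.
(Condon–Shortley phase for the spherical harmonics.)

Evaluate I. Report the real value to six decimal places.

0.182727

Rules hold: Σm=0, L=12 even, 4≤6≤6.
N = 11·3·13 = 429
Δ = 0!·10!·2!/13! = 1/858
Racah Σ t=0..0: t=0:+1/14400 = 1/14400
⇒ 3j(5 1 6; 0 0 0)² = 6/143, sgn +1
Racah Σ t=0..0: t=0:+1/362880 = 1/362880
⇒ 3j(5 1 6; -4 0 4)² = 10/429, sgn +1
4πI² = N·(3j₀)²·(3jₘ)² = 60/143
I = +1·√(0.41958/4π) = 0.18272698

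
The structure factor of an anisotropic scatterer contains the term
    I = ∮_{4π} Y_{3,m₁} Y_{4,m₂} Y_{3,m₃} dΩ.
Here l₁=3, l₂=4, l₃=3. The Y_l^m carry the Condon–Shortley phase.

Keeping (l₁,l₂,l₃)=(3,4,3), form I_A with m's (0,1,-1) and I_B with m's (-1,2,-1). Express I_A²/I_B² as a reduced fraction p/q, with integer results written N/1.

3/8

Same 3,4,3: normalisation and zero-m 3j drop out of the ratio.
A: Δ: 4! 2! 4! / 11! → 1/34650; sum: t=1:−1/288 t=2:+1/24 t=3:−1/48 = 5/288; 3j²(3 4 3; 0 1 -1) = Δ·Π!·Σ² = 5/462  (sign +1)
B: Δ: 4! 2! 4! / 11! → 1/34650; sum: t=2:+1/192 t=3:−1/36 t=4:+1/192 = -5/288; 3j²(3 4 3; -1 2 -1) = Δ·Π!·Σ² = 20/693  (sign -1)
I_A²/I_B² = (5/462)/(20/693) = 3/8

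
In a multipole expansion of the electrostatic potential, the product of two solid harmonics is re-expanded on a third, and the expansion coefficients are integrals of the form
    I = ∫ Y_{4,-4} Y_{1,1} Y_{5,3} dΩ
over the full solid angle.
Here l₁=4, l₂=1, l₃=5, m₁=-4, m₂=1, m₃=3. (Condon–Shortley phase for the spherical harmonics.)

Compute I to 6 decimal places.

Checks pass: Σm=0; 10 even; l₃=5∈[3,5].
(2·4+1)(2·1+1)(2·5+1) = 297
Δ: 0! 8! 2! / 11! → 1/495
sum: t=0:+1/576 = 1/576
3j²(4 1 5; 0 0 0) = Δ·Π!·Σ² = 5/99  (sign -1)
sum: t=0:+1/80640 = 1/80640
3j²(4 1 5; -4 1 3) = Δ·Π!·Σ² = 1/495  (sign +1)
combine: 4πI² = 297·5/99·1/495 = 1/33
take √, sign -1: I = -0.04910640

-0.049106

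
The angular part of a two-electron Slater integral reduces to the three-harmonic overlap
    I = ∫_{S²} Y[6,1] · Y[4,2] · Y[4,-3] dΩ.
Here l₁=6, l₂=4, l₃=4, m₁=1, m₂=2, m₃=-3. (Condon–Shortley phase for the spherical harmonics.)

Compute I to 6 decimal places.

m-sum 0 ✓  L=14 even ✓  2≤4≤10 ✓
Π(2lᵢ+1) = 13×9×9 = 1053
triangle coeff Δ(6,4,4) = 1/1261260
Σ_t [2,4]: t=2:+1/4608 t=3:−1/1296 t=4:+1/4608 = -7/20736
(3j)²=20/1287 [(6 4 4; 0 0 0)], sign=-1
Σ_t [4,5]: t=4:+1/11520 t=5:−1/86400 = 13/172800
(3j)²=13/660 [(6 4 4; 1 2 -3)], sign=-1
⇒ 4πI² = 39/121
I = (+1)√(39/121/(4π)) = 0.16015286

0.160153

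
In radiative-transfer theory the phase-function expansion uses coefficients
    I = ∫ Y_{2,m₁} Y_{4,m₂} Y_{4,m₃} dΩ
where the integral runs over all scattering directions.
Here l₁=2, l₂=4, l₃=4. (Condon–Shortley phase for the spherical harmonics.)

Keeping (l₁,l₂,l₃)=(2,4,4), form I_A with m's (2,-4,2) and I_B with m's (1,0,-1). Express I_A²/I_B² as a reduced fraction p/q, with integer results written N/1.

Same 2,4,4: normalisation and zero-m 3j drop out of the ratio.
A: Δ: 2! 2! 6! / 11! → 1/13860; sum: t=0:+1/2880 = 1/2880; 3j²(2 4 4; 2 -4 2) = Δ·Π!·Σ² = 2/165  (sign +1)
B: Δ: 2! 2! 6! / 11! → 1/13860; sum: t=0:+1/96 t=1:−1/72 = -1/288; 3j²(2 4 4; 1 0 -1) = Δ·Π!·Σ² = 1/462  (sign +1)
I_A²/I_B² = (2/165)/(1/462) = 28/5

28/5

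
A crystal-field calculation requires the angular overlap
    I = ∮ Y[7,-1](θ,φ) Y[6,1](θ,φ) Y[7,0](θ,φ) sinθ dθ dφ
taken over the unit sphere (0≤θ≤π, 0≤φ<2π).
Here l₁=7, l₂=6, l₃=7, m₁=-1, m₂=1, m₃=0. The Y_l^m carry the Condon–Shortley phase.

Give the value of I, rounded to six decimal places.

-0.047676

m-sum 0 ✓  L=20 even ✓  1≤7≤13 ✓
Π(2lᵢ+1) = 15×13×15 = 2925
triangle coeff Δ(7,6,7) = 1/2444321880
Σ_t [0,6]: t=0:+1/2612736000 t=1:−1/20736000 t=2:+1/1658880 t=3:−1/746496 t=4:+1/1658880 t=5:−1/20736000 t=6:+1/2612736000 = -1/4354560
(3j)²=1000/138567 [(7 6 7; 0 0 0)], sign=+1
Σ_t [1,6]: t=1:−1/435456000 t=2:+1/8294400 t=3:−1/1244160 t=4:+1/995328 t=5:−1/4147200 t=6:+1/124416000 = 1/11612160
(3j)²=125/92378 [(7 6 7; -1 1 0)], sign=-1
⇒ 4πI² = 4687500/164109517
I = (-1)√(4687500/164109517/(4π)) = -0.04767589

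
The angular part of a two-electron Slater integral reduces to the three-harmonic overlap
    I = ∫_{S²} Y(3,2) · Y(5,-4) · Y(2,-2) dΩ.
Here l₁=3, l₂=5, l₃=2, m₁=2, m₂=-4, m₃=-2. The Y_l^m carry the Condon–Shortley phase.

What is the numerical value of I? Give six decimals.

m-sum = 2 − 4 − 2 = -4 ≠ 0 ⇒ I = 0

0.000000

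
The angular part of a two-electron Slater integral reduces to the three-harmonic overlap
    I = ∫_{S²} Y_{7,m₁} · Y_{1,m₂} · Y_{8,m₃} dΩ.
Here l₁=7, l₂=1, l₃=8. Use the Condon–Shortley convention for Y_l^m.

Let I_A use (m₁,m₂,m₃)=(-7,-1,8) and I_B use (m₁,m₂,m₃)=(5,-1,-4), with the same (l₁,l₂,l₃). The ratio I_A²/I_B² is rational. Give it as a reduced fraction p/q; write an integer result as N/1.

Shared (l₁,l₂,l₃)=(7,1,8): N and (l;000)² cancel in I_A²/I_B².
A: Δ = 0!·14!·2!/17! = 1/2040; Racah Σ t=0..0: t=0:+1/174356582400 = 1/174356582400; ⇒ 3j(7 1 8; -7 -1 8)² = 1/17, sgn +1
B: Δ = 0!·14!·2!/17! = 1/2040; Racah Σ t=0..0: t=0:+1/1916006400 = 1/1916006400; ⇒ 3j(7 1 8; 5 -1 -4)² = 1/340, sgn +1
I_A²/I_B² = (1/17)/(1/340) = 20/1

20/1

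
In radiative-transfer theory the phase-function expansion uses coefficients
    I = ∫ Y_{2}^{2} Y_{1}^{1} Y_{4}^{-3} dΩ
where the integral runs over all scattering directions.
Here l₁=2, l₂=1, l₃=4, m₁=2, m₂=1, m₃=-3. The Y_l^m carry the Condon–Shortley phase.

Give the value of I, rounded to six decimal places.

0.000000

|2−1|≤4≤2+1 violated ⇒ I = 0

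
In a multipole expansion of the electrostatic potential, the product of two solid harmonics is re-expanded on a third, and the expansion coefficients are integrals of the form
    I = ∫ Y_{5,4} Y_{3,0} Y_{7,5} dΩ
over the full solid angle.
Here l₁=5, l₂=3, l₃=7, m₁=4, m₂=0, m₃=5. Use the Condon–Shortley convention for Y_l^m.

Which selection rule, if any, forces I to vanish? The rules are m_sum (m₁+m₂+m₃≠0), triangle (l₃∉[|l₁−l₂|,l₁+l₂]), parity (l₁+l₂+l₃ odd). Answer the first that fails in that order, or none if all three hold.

m₁+m₂+m₃ = 4 + 0 + 5 = 9  ✗
triangle: |5−3|=2 ≤ l₃=7 ≤ 5+3=8
parity: l₁+l₂+l₃ = 15 is odd

m_sum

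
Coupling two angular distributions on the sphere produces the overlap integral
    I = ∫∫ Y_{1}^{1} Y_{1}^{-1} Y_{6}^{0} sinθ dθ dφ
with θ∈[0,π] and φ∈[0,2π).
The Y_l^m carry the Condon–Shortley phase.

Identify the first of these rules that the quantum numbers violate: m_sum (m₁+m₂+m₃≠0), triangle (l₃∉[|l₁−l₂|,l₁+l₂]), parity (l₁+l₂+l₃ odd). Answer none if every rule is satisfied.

Σmᵢ = 0  ✓
l₃∈[|l₁−l₂|,l₁+l₂]=[0,2], have l₃=6  ✗
Σlᵢ = 8 ⇒ even

triangle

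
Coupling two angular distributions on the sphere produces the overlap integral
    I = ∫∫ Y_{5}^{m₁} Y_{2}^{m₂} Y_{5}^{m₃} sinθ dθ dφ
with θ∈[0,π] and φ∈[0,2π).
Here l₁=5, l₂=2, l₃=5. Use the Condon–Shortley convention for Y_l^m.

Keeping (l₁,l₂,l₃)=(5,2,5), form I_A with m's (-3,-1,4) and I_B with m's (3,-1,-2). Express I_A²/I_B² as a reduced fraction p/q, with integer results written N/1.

147/100

l's match ⇒ only the (l;m) 3-j factors differ between A and B.
A: triangle coeff Δ(5,2,5) = 1/38610; Σ_t [0,1]: t=0:+1/80640 t=1:−1/10080 = -1/11520; (3j)²=49/1430 [(5 2 5; -3 -1 4)], sign=+1
B: triangle coeff Δ(5,2,5) = 1/38610; Σ_t [0,1]: t=0:+1/2880 t=1:−1/10080 = 1/4032; (3j)²=10/429 [(5 2 5; 3 -1 -2)], sign=-1
I_A²/I_B² = (49/1430)/(10/429) = 147/100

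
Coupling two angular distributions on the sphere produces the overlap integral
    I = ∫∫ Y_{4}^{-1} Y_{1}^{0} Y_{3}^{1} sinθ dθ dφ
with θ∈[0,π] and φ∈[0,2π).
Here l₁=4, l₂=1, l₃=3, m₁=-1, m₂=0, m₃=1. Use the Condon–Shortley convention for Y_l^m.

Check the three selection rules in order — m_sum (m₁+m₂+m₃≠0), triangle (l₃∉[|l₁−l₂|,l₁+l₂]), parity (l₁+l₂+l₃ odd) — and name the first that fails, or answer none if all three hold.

Σmᵢ = 0  ✓
l₃∈[|l₁−l₂|,l₁+l₂]=[3,5], have l₃=3  ✓
Σlᵢ = 8 ⇒ even  ✓

none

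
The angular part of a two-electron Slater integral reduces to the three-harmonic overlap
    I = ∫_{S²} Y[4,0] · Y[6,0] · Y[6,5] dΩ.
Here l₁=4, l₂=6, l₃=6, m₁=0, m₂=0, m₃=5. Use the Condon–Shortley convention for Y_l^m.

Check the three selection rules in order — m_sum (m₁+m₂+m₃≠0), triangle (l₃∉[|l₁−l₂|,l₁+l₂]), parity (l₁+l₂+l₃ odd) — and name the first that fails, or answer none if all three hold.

azimuthal sum: 0 + 0 + 5 = 5  ✗
2 ≤ 6 ≤ 10 (triangle on l)
L = 4 + 6 + 6 = 16 (even)

m_sum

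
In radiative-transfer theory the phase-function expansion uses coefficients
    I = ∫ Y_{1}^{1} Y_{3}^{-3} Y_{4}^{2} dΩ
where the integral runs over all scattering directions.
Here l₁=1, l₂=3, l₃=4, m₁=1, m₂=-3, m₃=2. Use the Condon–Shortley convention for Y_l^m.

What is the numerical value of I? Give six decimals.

Checks pass: Σm=0; 8 even; l₃=4∈[2,4].
(2·1+1)(2·3+1)(2·4+1) = 189
Δ: 0! 2! 6! / 9! → 1/252
sum: t=0:+1/36 = 1/36
3j²(1 3 4; 0 0 0) = Δ·Π!·Σ² = 4/63  (sign +1)
sum: t=0:+1/1440 = 1/1440
3j²(1 3 4; 1 -3 2) = Δ·Π!·Σ² = 1/252  (sign +1)
combine: 4πI² = 189·4/63·1/252 = 1/21
take √, sign +1: I = 0.06155813

0.061558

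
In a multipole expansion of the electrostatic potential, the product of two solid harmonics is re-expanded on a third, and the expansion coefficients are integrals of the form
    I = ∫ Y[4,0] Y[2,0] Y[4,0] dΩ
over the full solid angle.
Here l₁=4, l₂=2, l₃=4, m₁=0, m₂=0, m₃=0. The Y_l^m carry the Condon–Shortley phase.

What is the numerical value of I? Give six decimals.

0.163840

Checks pass: Σm=0; 10 even; l₃=4∈[2,6].
(2·4+1)(2·2+1)(2·4+1) = 405
Δ: 2! 6! 2! / 11! → 1/13860
sum: t=0:+1/192 t=1:−1/36 t=2:+1/192 = -5/288
3j²(4 2 4; 0 0 0) = Δ·Π!·Σ² = 20/693  (sign -1)
(m-triple is (0,0,0) — same symbol as above.)
combine: 4πI² = 405·20/693·20/693 = 2000/5929
take √, sign +1: I = 0.16383977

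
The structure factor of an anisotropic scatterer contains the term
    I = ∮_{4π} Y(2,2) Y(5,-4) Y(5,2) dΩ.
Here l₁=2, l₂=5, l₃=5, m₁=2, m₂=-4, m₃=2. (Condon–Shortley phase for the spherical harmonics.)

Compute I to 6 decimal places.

-0.137240

Rules hold: Σm=0, L=12 even, 3≤5≤7.
N = 5·11·11 = 605
Δ = 2!·2!·8!/13! = 1/38610
Racah Σ t=0..2: t=0:+1/2880 t=1:−1/576 t=2:+1/2880 = -1/960
⇒ 3j(2 5 5; 0 0 0)² = 10/429, sgn +1
Racah Σ t=0..0: t=0:+1/20160 = 1/20160
⇒ 3j(2 5 5; 2 -4 2)² = 12/715, sgn -1
4πI² = N·(3j₀)²·(3jₘ)² = 40/169
I = -1·√(0.236686/4π) = -0.13724032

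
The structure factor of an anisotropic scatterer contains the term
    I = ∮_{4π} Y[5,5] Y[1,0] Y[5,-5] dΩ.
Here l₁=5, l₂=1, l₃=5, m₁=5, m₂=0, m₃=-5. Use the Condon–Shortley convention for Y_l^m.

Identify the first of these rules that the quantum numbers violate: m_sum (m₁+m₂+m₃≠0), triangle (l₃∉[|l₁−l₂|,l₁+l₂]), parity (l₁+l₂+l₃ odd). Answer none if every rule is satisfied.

azimuthal sum: 5 + 0 − 5 = 0  ✓
4 ≤ 5 ≤ 6 (triangle on l)  ✓
L = 5 + 1 + 5 = 11 (odd)  ✗

parity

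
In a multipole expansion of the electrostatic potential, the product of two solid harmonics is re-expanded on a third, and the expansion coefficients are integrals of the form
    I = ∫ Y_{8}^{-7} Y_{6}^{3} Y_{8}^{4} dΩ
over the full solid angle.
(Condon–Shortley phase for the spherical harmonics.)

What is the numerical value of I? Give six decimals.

-0.122989

Rules hold: Σm=0, L=22 even, 2≤8≤14.
N = 17·13·17 = 3757
Δ = 6!·10!·6!/23! = 1/13742520792
Racah Σ t=0..6: t=0:+1/41803776000 t=1:−1/435456000 t=2:+1/39813120 t=3:−1/18662400 t=4:+1/39813120 t=5:−1/435456000 t=6:+1/41803776000 = -11/1393459200
⇒ 3j(8 6 8; 0 0 0)² = 600/96577, sgn -1
Racah Σ t=5..6: t=5:−1/20901888000 t=6:+1/9405849600 = 11/188116992000
⇒ 3j(8 6 8; -7 3 4)² = 121/14858, sgn +1
4πI² = N·(3j₀)²·(3jₘ)² = 36300/190969
I = -1·√(0.190083/4π) = -0.12298919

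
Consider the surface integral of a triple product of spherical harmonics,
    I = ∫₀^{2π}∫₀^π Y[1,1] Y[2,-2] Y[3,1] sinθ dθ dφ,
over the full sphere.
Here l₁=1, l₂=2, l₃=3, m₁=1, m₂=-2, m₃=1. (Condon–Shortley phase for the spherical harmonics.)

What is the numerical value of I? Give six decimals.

-0.082589

Rules hold: Σm=0, L=6 even, 1≤3≤3.
N = 3·5·7 = 105
Δ = 0!·2!·4!/7! = 1/105
Racah Σ t=0..0: t=0:+1/4 = 1/4
⇒ 3j(1 2 3; 0 0 0)² = 3/35, sgn -1
Racah Σ t=0..0: t=0:+1/48 = 1/48
⇒ 3j(1 2 3; 1 -2 1)² = 1/105, sgn +1
4πI² = N·(3j₀)²·(3jₘ)² = 3/35
I = -1·√(0.0857143/4π) = -0.08258890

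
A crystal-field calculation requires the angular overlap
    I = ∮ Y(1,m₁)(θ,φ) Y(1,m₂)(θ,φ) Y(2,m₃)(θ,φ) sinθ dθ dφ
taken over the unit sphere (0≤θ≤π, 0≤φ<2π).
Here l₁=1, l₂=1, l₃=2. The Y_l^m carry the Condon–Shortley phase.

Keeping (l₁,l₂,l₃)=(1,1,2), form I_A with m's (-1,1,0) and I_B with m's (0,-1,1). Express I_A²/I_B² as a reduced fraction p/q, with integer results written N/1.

1/3

l's match ⇒ only the (l;m) 3-j factors differ between A and B.
A: triangle coeff Δ(1,1,2) = 1/30; Σ_t [0,0]: t=0:+1/4 = 1/4; (3j)²=1/30 [(1 1 2; -1 1 0)], sign=+1
B: triangle coeff Δ(1,1,2) = 1/30; Σ_t [0,0]: t=0:+1/2 = 1/2; (3j)²=1/10 [(1 1 2; 0 -1 1)], sign=-1
I_A²/I_B² = (1/30)/(1/10) = 1/3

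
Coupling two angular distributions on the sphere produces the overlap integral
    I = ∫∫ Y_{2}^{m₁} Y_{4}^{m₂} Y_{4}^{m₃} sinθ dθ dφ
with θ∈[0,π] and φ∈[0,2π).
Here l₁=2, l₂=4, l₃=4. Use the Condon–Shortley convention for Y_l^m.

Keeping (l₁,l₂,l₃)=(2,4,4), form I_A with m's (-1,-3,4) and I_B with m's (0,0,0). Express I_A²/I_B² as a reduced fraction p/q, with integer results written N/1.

147/100

l's match ⇒ only the (l;m) 3-j factors differ between A and B.
A: triangle coeff Δ(2,4,4) = 1/13860; Σ_t [1,1]: t=1:−1/1440 = -1/1440; (3j)²=7/165 [(2 4 4; -1 -3 4)], sign=-1
B: triangle coeff Δ(2,4,4) = 1/13860; Σ_t [0,2]: t=0:+1/192 t=1:−1/36 t=2:+1/192 = -5/288; (3j)²=20/693 [(2 4 4; 0 0 0)], sign=-1
I_A²/I_B² = (7/165)/(20/693) = 147/100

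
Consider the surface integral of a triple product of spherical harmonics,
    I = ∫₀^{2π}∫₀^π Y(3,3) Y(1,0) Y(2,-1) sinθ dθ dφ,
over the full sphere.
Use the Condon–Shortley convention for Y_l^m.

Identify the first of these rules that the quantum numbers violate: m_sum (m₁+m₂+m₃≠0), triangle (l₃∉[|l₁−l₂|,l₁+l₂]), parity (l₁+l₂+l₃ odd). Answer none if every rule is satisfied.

m_sum

Σmᵢ = 2  ✗
l₃∈[|l₁−l₂|,l₁+l₂]=[2,4], have l₃=2
Σlᵢ = 6 ⇒ even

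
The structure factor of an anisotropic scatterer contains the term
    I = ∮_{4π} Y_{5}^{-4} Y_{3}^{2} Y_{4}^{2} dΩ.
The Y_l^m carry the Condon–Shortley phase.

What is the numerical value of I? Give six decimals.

Rules hold: Σm=0, L=12 even, 2≤4≤8.
N = 11·7·9 = 693
Δ = 4!·6!·2!/13! = 1/180180
Racah Σ t=1..3: t=1:−1/576 t=2:+1/144 t=3:−1/576 = 1/288
⇒ 3j(5 3 4; 0 0 0)² = 20/1001, sgn +1
Racah Σ t=3..4: t=3:−1/8640 t=4:+1/2880 = 1/4320
⇒ 3j(5 3 4; -4 2 2)² = 8/429, sgn +1
4πI² = N·(3j₀)²·(3jₘ)² = 480/1859
I = +1·√(0.258203/4π) = 0.14334284

0.143343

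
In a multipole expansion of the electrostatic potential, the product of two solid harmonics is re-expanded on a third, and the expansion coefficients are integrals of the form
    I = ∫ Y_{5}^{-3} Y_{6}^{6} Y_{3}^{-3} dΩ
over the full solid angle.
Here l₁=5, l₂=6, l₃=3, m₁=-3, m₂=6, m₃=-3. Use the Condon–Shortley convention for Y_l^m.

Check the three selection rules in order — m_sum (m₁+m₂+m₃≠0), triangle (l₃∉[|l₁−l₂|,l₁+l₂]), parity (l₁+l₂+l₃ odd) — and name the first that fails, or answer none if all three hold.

m₁+m₂+m₃ = -3 + 6 − 3 = 0  ✓
triangle: |5−6|=1 ≤ l₃=3 ≤ 5+6=11  ✓
parity: l₁+l₂+l₃ = 14 is even  ✓

none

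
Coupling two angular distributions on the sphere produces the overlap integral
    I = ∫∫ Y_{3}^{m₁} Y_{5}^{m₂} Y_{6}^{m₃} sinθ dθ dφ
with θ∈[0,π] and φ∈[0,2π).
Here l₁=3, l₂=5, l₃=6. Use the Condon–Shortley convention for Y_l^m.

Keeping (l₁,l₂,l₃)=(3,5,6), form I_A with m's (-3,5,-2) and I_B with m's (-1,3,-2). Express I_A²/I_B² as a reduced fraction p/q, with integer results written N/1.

Shared (l₁,l₂,l₃)=(3,5,6): N and (l;000)² cancel in I_A²/I_B².
A: Δ = 2!·4!·8!/15! = 1/675675; Racah Σ t=2..2: t=2:+1/1935360 = 1/1935360; ⇒ 3j(3 5 6; -3 5 -2)² = 1/1001, sgn +1
B: Δ = 2!·4!·8!/15! = 1/675675; Racah Σ t=0..2: t=0:+1/1935360 t=1:−1/30240 t=2:+1/11520 = 1/18432; ⇒ 3j(3 5 6; -1 3 -2)² = 7/429, sgn +1
I_A²/I_B² = (1/1001)/(7/429) = 3/49

3/49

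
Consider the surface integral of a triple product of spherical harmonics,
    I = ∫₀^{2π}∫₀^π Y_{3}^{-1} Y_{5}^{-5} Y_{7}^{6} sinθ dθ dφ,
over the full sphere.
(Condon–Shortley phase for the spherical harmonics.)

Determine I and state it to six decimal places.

Σlᵢ=15 odd — θ-integrand is odd under cosθ→−cosθ; I=0

0.000000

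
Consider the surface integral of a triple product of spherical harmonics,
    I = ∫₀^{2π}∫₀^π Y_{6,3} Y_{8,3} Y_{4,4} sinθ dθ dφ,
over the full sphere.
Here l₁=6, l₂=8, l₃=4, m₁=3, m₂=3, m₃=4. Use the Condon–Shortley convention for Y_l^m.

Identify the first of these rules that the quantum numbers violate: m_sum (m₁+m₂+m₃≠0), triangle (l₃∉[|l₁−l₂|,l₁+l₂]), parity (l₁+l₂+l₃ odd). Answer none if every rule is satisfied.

m_sum

Σmᵢ = 10  ✗
l₃∈[|l₁−l₂|,l₁+l₂]=[2,14], have l₃=4
Σlᵢ = 18 ⇒ even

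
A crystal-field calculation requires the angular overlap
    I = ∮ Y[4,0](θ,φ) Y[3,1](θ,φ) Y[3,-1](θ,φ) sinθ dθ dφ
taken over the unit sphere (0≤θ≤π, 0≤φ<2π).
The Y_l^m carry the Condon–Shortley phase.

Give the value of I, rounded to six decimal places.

-0.025645

Rules hold: Σm=0, L=10 even, 1≤3≤7.
N = 9·7·7 = 441
Δ = 4!·4!·2!/11! = 1/34650
Racah Σ t=1..3: t=1:−1/72 t=2:+1/16 t=3:−1/72 = 5/144
⇒ 3j(4 3 3; 0 0 0)² = 2/77, sgn -1
Racah Σ t=2..4: t=2:+1/32 t=3:−1/36 t=4:+1/1152 = 5/1152
⇒ 3j(4 3 3; 0 1 -1)² = 1/1386, sgn +1
4πI² = N·(3j₀)²·(3jₘ)² = 1/121
I = -1·√(0.00826446/4π) = -0.02564498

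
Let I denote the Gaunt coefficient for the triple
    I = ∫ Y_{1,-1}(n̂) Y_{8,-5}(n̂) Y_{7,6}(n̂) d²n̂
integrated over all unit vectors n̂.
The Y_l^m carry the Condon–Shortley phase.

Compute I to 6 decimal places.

Checks pass: Σm=0; 16 even; l₃=7∈[7,9].
(2·1+1)(2·8+1)(2·7+1) = 765
Δ: 2! 0! 14! / 17! → 1/2040
sum: t=1:−1/25401600 = -1/25401600
3j²(1 8 7; 0 0 0) = Δ·Π!·Σ² = 8/255  (sign +1)
sum: t=2:+1/12454041600 = 1/12454041600
3j²(1 8 7; -1 -5 6) = Δ·Π!·Σ² = 1/680  (sign -1)
combine: 4πI² = 765·8/255·1/680 = 3/85
take √, sign -1: I = -0.05299638

-0.052996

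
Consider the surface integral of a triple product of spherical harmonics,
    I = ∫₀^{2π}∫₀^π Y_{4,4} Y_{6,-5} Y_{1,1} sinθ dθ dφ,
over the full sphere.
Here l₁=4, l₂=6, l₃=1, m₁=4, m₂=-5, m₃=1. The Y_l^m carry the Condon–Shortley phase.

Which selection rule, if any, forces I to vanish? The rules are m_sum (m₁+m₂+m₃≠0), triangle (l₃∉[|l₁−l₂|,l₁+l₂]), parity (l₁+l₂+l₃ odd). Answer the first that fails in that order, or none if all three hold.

triangle

Σmᵢ = 0  ✓
l₃∈[|l₁−l₂|,l₁+l₂]=[2,10], have l₃=1  ✗
Σlᵢ = 11 ⇒ odd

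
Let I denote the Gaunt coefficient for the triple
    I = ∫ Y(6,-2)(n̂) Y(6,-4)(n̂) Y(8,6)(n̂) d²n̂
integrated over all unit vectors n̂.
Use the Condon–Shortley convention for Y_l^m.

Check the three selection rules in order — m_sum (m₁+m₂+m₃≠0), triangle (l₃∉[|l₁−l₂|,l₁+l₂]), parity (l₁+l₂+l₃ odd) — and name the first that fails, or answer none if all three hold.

m₁+m₂+m₃ = -2 − 4 + 6 = 0  ✓
triangle: |6−6|=0 ≤ l₃=8 ≤ 6+6=12  ✓
parity: l₁+l₂+l₃ = 20 is even  ✓

none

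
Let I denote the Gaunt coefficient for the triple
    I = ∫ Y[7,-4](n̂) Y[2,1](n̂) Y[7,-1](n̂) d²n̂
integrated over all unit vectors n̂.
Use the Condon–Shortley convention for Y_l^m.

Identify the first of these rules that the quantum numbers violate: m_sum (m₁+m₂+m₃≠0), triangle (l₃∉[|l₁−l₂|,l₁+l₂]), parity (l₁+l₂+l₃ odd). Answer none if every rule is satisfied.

m_sum

Σmᵢ = -4  ✗
l₃∈[|l₁−l₂|,l₁+l₂]=[5,9], have l₃=7
Σlᵢ = 16 ⇒ even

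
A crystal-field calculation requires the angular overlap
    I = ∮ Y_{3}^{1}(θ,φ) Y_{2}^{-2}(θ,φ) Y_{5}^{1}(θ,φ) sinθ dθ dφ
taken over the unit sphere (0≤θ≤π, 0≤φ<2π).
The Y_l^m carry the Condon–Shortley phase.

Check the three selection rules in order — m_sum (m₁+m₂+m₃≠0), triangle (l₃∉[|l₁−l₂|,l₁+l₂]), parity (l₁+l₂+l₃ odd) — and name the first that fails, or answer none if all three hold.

none

Σmᵢ = 0  ✓
l₃∈[|l₁−l₂|,l₁+l₂]=[1,5], have l₃=5  ✓
Σlᵢ = 10 ⇒ even  ✓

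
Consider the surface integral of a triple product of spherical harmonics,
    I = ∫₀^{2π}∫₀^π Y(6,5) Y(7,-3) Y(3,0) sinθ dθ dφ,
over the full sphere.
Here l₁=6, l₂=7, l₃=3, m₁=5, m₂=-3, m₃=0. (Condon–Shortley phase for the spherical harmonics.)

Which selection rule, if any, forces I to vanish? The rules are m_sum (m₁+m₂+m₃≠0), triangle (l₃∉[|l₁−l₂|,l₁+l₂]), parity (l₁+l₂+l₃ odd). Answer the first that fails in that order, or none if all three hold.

m_sum

m₁+m₂+m₃ = 5 − 3 + 0 = 2  ✗
triangle: |6−7|=1 ≤ l₃=3 ≤ 6+7=13
parity: l₁+l₂+l₃ = 16 is even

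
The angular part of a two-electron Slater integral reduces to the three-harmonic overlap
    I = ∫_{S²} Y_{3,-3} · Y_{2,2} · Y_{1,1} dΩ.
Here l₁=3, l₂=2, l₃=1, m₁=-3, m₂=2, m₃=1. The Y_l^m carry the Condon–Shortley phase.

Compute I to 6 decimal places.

-0.319865

Rules hold: Σm=0, L=6 even, 1≤1≤5.
N = 7·5·3 = 105
Δ = 4!·2!·0!/7! = 1/105
Racah Σ t=2..2: t=2:+1/4 = 1/4
⇒ 3j(3 2 1; 0 0 0)² = 3/35, sgn -1
Racah Σ t=4..4: t=4:+1/48 = 1/48
⇒ 3j(3 2 1; -3 2 1)² = 1/7, sgn +1
4πI² = N·(3j₀)²·(3jₘ)² = 9/7
I = -1·√(1.28571/4π) = -0.31986543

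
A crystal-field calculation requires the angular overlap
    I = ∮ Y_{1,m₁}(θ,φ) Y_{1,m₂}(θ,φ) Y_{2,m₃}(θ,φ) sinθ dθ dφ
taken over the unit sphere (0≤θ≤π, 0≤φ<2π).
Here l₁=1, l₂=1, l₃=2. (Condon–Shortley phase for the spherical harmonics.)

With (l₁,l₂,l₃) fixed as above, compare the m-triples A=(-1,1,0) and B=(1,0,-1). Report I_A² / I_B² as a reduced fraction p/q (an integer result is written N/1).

1/3

Shared (l₁,l₂,l₃)=(1,1,2): N and (l;000)² cancel in I_A²/I_B².
A: Δ = 0!·2!·2!/5! = 1/30; Racah Σ t=0..0: t=0:+1/4 = 1/4; ⇒ 3j(1 1 2; -1 1 0)² = 1/30, sgn +1
B: Δ = 0!·2!·2!/5! = 1/30; Racah Σ t=0..0: t=0:+1/2 = 1/2; ⇒ 3j(1 1 2; 1 0 -1)² = 1/10, sgn -1
I_A²/I_B² = (1/30)/(1/10) = 1/3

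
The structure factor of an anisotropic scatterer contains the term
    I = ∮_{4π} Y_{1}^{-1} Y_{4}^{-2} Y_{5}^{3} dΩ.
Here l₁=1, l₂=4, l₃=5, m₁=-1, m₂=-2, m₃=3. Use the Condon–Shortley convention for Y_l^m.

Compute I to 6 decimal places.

-0.259847

m-sum 0 ✓  L=10 even ✓  3≤5≤5 ✓
Π(2lᵢ+1) = 3×9×11 = 297
triangle coeff Δ(1,4,5) = 1/495
Σ_t [0,0]: t=0:+1/576 = 1/576
(3j)²=5/99 [(1 4 5; 0 0 0)], sign=-1
Σ_t [0,0]: t=0:+1/2880 = 1/2880
(3j)²=28/495 [(1 4 5; -1 -2 3)], sign=+1
⇒ 4πI² = 28/33
I = (-1)√(28/33/(4π)) = -0.25984664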